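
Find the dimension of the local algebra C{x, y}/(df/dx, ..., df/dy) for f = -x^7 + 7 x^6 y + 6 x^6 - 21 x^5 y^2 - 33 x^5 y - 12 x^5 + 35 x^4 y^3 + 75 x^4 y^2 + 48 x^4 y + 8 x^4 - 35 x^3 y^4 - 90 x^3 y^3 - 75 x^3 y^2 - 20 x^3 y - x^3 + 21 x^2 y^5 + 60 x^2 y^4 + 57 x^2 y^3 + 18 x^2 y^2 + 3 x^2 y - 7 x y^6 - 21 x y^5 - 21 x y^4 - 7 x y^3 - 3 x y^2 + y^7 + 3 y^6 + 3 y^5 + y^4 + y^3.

7

The Hessian of f at 0 is [[0, 0], [0, 0]] with rank 0, so corank 2. A Groebner basis of the Jacobian ideal J(f) in C{x,y} is {3*x^2/4 - 3*x*y/2 + y^4 - y^3/4 + 3*y^2/4, x^3 - 9*x^2/4 + 9*x*y/2 - y^3/4 - 9*y^2/4, x^2*y - 7*x^2/4 + 7*x*y/2 - 5*y^3/12 - 7*y^2/4, -x^2 + x*y^2 + 2*x*y - 2*y^3/3 - y^2}; counting standard monomials gives mu = 7. Corank 2; j^3 = -(x - y)^3 is a perfect cube, so E-series; the 4-jet and mu = 7 give E_7.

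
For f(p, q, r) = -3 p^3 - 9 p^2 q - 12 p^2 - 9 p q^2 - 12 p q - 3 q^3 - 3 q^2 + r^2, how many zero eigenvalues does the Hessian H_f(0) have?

1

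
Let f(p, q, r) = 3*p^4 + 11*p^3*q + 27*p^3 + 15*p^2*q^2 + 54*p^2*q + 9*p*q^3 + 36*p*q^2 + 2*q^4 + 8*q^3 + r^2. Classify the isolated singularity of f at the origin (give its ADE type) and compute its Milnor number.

Type E7, Milnor number mu = 7.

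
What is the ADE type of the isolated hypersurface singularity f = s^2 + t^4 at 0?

A_{3}

The Hessian of f at 0 has rank 1. Corank 1: A-series; mu = 3 gives A_3.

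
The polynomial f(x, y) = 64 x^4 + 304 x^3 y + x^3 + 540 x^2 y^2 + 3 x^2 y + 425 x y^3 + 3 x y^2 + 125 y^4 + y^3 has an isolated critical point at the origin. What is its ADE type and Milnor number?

Type E_{7}, Milnor number mu = 7.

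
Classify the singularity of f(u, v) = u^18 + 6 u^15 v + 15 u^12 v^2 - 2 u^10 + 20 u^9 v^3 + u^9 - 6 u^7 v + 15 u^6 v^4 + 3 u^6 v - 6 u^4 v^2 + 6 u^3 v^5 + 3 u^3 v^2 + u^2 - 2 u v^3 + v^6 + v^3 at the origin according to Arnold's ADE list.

A_{2}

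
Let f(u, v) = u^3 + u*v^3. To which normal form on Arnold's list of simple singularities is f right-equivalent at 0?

E_7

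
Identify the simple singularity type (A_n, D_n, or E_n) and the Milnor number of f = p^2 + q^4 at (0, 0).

Type A3, Milnor number mu = 3.

The Hessian of f at 0 has rank 1. Corank 1: A-series; mu = 3 gives A_3.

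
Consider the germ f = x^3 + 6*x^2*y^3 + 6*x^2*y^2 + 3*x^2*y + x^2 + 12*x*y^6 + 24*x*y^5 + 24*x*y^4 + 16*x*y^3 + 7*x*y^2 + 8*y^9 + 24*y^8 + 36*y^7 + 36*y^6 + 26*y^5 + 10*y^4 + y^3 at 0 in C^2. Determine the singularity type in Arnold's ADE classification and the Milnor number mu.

Type A_2, Milnor number mu = 2.

The Hessian of f at 0 is [[2, 0], [0, 0]] with rank 1, so corank 1. A Groebner basis of the Jacobian ideal J(f) in C{x,y} is {y^2, x}; counting standard monomials gives mu = 2. Corank 1: A-series; mu = 2 gives A_2.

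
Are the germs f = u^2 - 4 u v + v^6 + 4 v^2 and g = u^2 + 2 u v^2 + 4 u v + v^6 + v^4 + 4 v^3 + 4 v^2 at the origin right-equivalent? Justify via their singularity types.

Yes.

The Hessian of f at 0 is [[2, -4], [-4, 8]] with rank 1, so corank 1. A Groebner basis of the Jacobian ideal J(f) in C{u,v} is {v^5, u - 2*v}; counting standard monomials gives mu = 5. Corank 1: A-series; mu = 5 gives A_5. The Hessian of g at 0 is [[2, 4], [4, 8]] with rank 1, so corank 1. A Groebner basis of the Jacobian ideal J(g) in C{u,v} is {u^3 + 12*u^2 + 40*u*v - 32*u - 64*v, u^2*v - 4*u^2 - 12*u*v + 8*u + 16*v, u + v^2 + 2*v}; counting standard monomials gives mu = 5. Corank 1: A-series; mu = 5 gives A_5. Both have type A_5, hence right-equivalent.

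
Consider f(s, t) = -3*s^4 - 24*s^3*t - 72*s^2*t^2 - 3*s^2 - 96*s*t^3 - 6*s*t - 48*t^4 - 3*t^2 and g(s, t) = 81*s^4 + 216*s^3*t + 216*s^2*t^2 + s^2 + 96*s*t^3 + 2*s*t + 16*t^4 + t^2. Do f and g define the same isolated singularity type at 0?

The Hessian of f at 0 has rank 1. Corank 1: A-series; mu = 3 gives A_3. The Hessian of g at 0 has rank 1. Corank 1: A-series; mu = 3 gives A_3. Both have type A_3, hence right-equivalent.

Yes.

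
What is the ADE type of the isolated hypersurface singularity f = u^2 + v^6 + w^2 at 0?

A_{5}

The Hessian of f at 0 has rank 2. Corank 1: A-series; mu = 5 gives A_5.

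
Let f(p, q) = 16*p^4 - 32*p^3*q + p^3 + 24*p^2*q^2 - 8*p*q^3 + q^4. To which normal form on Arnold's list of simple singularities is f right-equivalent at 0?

The Hessian of f at 0 has rank 0. Corank 2; j^3 = p^3 is a perfect cube, so E-series; the 4-jet and mu = 6 give E_6.

E_{6}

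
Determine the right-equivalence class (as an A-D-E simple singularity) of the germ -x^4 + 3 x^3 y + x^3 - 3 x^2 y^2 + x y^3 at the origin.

E_{7}

The Hessian of f at 0 is [[0, 0], [0, 0]] with rank 0, so corank 2. A Groebner basis of the Jacobian ideal J(f) in C{x,y} is {3*x^2 + y^4 + y^3, x^3, x^2*y - x^2 - y^3/3, -2*x^2 + x*y^2 - 2*y^3/3}; counting standard monomials gives mu = 7. Corank 2; j^3 = x^3 is a perfect cube, so E-series; the 4-jet and mu = 7 give E_7.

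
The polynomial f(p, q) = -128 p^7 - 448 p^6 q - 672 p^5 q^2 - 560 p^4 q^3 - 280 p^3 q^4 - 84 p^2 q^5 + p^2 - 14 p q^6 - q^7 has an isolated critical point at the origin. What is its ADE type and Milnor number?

Type A_6, Milnor number mu = 6.

The Hessian of f at 0 is [[2, 0], [0, 0]] with rank 1, so corank 1. A Groebner basis of the Jacobian ideal J(f) in C{p,q} is {q^6, p}; counting standard monomials gives mu = 6. Corank 1: A-series; mu = 6 gives A_6.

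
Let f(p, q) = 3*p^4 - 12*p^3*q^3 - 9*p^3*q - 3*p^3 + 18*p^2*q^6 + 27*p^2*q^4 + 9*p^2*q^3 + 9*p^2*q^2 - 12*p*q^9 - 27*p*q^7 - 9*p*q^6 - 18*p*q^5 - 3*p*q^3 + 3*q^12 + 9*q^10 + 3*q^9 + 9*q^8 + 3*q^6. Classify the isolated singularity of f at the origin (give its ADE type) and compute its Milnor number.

The Hessian of f at 0 is [[0, 0], [0, 0]] with rank 0, so corank 2. A Groebner basis of the Jacobian ideal J(f) in C{p,q} is {3*p^2 + q^4 + q^3, p^3, p^2*q - p^2 - q^3/3, -2*p^2 + p*q^2 - 2*q^3/3}; counting standard monomials gives mu = 7. Corank 2; j^3 = -3*p^3 is a perfect cube, so E-series; the 4-jet and mu = 7 give E_7.

Type E_{7}, Milnor number mu = 7.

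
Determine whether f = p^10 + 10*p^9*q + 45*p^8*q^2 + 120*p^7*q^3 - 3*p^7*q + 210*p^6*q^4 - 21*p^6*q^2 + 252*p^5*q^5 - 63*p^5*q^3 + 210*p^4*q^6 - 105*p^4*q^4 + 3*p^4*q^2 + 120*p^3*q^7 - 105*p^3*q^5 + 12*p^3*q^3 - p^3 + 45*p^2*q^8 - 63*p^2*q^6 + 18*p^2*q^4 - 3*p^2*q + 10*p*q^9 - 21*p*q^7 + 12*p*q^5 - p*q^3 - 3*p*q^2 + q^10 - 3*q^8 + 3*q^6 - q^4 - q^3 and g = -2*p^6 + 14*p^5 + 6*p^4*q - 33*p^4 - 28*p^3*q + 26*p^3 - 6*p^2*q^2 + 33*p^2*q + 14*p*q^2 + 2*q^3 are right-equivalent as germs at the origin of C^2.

No.

The Hessian of f at 0 has rank 0. Corank 2; j^3 = -(p + q)^3 is a perfect cube, so E-series; the 4-jet and mu = 7 give E_7. The Hessian of g at 0 has rank 0. Corank 2; j^3 = (2*p + q)*(13*p^2 + 10*p*q + 2*q^2) splits into three distinct lines over C (the quadratic factor has nonzero discriminant), so D_4. f is E_7 but g is D_4, hence not right-equivalent.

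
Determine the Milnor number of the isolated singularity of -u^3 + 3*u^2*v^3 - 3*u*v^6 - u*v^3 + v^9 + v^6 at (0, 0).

7

The Hessian of f at 0 is [[0, 0], [0, 0]] with rank 0, so corank 2. A Groebner basis of the Jacobian ideal J(f) in C{u,v} is {u^3, u*v^2, 3*u^2 + v^3}; counting standard monomials gives mu = 7. Corank 2; j^3 = -u^3 is a perfect cube, so E-series; the 4-jet and mu = 7 give E_7.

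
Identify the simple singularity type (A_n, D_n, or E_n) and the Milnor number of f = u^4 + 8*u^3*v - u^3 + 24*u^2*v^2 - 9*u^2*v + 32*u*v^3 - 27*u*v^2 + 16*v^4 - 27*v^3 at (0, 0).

Type E_6, Milnor number mu = 6.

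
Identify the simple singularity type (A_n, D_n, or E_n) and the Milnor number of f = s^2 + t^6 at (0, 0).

The Hessian of f at 0 has rank 1. Corank 1: A-series; mu = 5 gives A_5.

Type A_5, Milnor number mu = 5.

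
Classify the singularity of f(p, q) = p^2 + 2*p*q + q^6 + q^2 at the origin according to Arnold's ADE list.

A_{5}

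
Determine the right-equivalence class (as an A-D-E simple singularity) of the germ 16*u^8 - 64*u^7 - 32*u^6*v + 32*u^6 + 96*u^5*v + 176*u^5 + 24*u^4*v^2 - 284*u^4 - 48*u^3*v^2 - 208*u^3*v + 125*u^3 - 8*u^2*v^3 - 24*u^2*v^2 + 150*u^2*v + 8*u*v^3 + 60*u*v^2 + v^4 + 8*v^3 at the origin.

E6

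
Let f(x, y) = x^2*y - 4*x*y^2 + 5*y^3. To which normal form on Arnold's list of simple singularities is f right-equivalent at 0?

D_{4}

The Hessian of f at 0 has rank 0. Corank 2; j^3 = y*(x^2 - 4*x*y + 5*y^2) splits into three distinct lines over C (the quadratic factor has nonzero discriminant), so D_4.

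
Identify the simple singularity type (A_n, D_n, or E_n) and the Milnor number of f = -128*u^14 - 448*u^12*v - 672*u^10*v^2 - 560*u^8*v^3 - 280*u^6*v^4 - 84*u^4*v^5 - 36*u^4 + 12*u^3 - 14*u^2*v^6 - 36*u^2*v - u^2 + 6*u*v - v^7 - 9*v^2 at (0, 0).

Type A_6, Milnor number mu = 6.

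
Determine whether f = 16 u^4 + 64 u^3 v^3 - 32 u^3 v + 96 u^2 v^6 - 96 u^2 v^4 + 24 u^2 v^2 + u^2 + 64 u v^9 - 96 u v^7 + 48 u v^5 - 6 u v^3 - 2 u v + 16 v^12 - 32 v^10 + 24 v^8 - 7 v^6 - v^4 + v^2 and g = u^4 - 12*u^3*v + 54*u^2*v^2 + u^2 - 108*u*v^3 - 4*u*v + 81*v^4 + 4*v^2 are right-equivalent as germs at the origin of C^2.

Yes.

The Hessian of f at 0 is [[2, -2], [-2, 2]] with rank 1, so corank 1. A Groebner basis of the Jacobian ideal J(f) in C{u,v} is {v^3, u - v}; counting standard monomials gives mu = 3. Corank 1: A-series; mu = 3 gives A_3. The Hessian of g at 0 is [[2, -4], [-4, 8]] with rank 1, so corank 1. A Groebner basis of the Jacobian ideal J(g) in C{u,v} is {v^3, u - 2*v}; counting standard monomials gives mu = 3. Corank 1: A-series; mu = 3 gives A_3. Both have type A_3, hence right-equivalent.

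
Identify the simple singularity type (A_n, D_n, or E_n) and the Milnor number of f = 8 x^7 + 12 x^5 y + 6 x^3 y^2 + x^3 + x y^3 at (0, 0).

Type E_7, Milnor number mu = 7.

The Hessian of f at 0 has rank 0. Corank 2; j^3 = x^3 is a perfect cube, so E-series; the 4-jet and mu = 7 give E_7.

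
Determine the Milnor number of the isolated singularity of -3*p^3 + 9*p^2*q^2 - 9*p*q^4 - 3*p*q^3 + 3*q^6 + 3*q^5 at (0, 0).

7

The Hessian of f at 0 is [[0, 0], [0, 0]] with rank 0, so corank 2. A Groebner basis of the Jacobian ideal J(f) in C{p,q} is {-p^2 + q^4 - q^3/3, p^3, p^2*q + p^2/3 + q^3/9, -p^2 + p*q^2 - q^3/3}; counting standard monomials gives mu = 7. Corank 2; j^3 = -3*p^3 is a perfect cube, so E-series; the 4-jet and mu = 7 give E_7.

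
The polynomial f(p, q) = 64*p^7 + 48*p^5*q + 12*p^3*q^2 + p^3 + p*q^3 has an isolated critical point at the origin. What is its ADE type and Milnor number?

The Hessian of f at 0 has rank 0. Corank 2; j^3 = p^3 is a perfect cube, so E-series; the 4-jet and mu = 7 give E_7.

Type E_{7}, Milnor number mu = 7.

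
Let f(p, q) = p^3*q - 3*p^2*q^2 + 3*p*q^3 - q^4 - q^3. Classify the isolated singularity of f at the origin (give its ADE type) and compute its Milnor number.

Type E7, Milnor number mu = 7.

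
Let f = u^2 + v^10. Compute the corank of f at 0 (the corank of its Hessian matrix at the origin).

1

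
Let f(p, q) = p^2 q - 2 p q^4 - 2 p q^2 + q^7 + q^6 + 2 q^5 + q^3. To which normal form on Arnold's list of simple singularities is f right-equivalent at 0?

D7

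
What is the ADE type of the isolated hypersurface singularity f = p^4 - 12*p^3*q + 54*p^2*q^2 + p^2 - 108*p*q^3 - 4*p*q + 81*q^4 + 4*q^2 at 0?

The Hessian of f at 0 is [[2, -4], [-4, 8]] with rank 1, so corank 1. A Groebner basis of the Jacobian ideal J(f) in C{p,q} is {q^3, p - 2*q}; counting standard monomials gives mu = 3. Corank 1: A-series; mu = 3 gives A_3.

A_3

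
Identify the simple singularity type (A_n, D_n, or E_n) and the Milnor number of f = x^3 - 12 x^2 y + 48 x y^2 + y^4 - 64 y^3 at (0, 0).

Type E_6, Milnor number mu = 6.

The Hessian of f at 0 has rank 0. Corank 2; j^3 = (x - 4*y)^3 is a perfect cube, so E-series; the 4-jet and mu = 6 give E_6.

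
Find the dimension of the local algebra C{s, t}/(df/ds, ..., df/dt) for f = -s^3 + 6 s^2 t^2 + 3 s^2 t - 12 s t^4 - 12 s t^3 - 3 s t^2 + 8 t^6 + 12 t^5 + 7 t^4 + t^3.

The Hessian of f at 0 is [[0, 0], [0, 0]] with rank 0, so corank 2. A Groebner basis of the Jacobian ideal J(f) in C{s,t} is {s^3 - 3*s^2/4 + 3*s*t/2 - 3*t^2/4, s^2*t - s^2/2 + s*t - t^2/2, -s^2/4 + s*t^2 + s*t/2 - t^2/4, t^3}; counting standard monomials gives mu = 6. Corank 2; j^3 = -(s - t)^3 is a perfect cube, so E-series; the 4-jet and mu = 6 give E_6.

6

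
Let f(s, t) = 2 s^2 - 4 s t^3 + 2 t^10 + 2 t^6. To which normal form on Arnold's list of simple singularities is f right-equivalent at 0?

The Hessian of f at 0 is [[4, 0], [0, 0]] with rank 1, so corank 1. A Groebner basis of the Jacobian ideal J(f) in C{s,t} is {s^3, -s + t^3}; counting standard monomials gives mu = 9. Corank 1: A-series; mu = 9 gives A_9.

A9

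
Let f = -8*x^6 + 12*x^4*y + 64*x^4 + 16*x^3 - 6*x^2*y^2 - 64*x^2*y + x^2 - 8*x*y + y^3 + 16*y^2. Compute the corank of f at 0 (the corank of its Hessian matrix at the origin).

The Hessian at 0 is [[2, -8], [-8, 32]] of rank 1; hence corank 1.

1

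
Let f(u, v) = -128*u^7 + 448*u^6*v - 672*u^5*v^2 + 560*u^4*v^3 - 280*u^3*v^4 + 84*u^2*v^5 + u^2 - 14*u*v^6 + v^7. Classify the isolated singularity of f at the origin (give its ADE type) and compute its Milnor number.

The Hessian of f at 0 has rank 1. Corank 1: A-series; mu = 6 gives A_6.

Type A_{6}, Milnor number mu = 6.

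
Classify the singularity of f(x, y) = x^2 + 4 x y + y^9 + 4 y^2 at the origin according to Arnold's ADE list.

A_8

The Hessian of f at 0 has rank 1. Corank 1: A-series; mu = 8 gives A_8.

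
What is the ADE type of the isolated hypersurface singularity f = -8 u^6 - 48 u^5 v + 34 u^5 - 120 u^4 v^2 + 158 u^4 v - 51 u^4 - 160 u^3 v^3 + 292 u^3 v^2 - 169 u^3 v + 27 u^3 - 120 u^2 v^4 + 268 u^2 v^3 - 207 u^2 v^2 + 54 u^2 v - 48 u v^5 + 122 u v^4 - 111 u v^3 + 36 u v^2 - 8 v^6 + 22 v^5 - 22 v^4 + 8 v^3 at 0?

The Hessian of f at 0 is [[0, 0], [0, 0]] with rank 0, so corank 2. A Groebner basis of the Jacobian ideal J(f) in C{u,v} is {-19683*u^2/89 - 26244*u*v/89 + v^4 - 27*v^3/89 - 8748*v^2/89, u^3 - 2214*u^2/89 - 2952*u*v/89 + 70*v^3/267 - 984*v^2/89, u^2*v + 2187*u^2/89 + 2916*u*v/89 - 329*v^3/801 + 972*v^2/89, -1620*u^2/89 + u*v^2 - 2160*u*v/89 + 514*v^3/801 - 720*v^2/89}; counting standard monomials gives mu = 7. Corank 2; j^3 = (3*u + 2*v)^3 is a perfect cube, so E-series; the 4-jet and mu = 7 give E_7.

E_{7}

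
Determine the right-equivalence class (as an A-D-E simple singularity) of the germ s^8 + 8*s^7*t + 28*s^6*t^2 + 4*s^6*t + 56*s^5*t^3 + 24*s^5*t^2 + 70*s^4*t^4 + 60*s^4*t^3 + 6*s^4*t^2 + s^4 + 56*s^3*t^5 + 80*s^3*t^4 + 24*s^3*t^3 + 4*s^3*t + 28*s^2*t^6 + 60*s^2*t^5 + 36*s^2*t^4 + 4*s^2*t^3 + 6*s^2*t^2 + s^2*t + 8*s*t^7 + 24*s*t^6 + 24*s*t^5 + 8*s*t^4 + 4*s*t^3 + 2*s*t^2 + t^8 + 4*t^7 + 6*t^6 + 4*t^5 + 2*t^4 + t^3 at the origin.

D5

The Hessian of f at 0 is [[0, 0], [0, 0]] with rank 0, so corank 2. A Groebner basis of the Jacobian ideal J(f) in C{s,t} is {s^3 - s^2/4 + t^2/4, s^2/4 + t^3 - t^2/4, s*t + t^2}; counting standard monomials gives mu = 5. Corank 2; j^3 = t*(s + t)^2 has shape L^2 M (L != M), so D-series; mu = 5 gives D_5.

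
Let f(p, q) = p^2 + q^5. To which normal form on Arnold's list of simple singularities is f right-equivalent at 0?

A_{4}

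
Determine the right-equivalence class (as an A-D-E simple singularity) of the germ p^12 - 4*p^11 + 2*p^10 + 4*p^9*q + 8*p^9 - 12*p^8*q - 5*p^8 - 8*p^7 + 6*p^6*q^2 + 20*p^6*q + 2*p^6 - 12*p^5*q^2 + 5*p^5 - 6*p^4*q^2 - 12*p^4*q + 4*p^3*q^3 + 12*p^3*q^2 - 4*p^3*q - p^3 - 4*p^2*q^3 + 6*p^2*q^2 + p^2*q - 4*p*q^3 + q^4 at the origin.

The Hessian of f at 0 has rank 0. Corank 2; j^3 = -p^2*(p - q) has shape L^2 M (L != M), so D-series; mu = 5 gives D_5.

D_5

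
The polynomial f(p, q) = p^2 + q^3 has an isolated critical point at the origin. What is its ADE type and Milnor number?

The Hessian of f at 0 is [[2, 0], [0, 0]] with rank 1, so corank 1. A Groebner basis of the Jacobian ideal J(f) in C{p,q} is {q^2, p}; counting standard monomials gives mu = 2. Corank 1: A-series; mu = 2 gives A_2.

Type A_{2}, Milnor number mu = 2.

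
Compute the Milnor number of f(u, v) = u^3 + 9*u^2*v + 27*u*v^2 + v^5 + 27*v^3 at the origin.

8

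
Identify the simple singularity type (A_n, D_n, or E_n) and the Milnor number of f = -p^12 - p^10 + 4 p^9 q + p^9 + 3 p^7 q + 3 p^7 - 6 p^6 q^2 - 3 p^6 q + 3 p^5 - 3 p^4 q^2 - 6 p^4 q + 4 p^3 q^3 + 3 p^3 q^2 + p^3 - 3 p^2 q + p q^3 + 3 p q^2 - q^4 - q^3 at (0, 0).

The Hessian of f at 0 has rank 0. Corank 2; j^3 = (p - q)^3 is a perfect cube, so E-series; the 4-jet and mu = 7 give E_7.

Type E7, Milnor number mu = 7.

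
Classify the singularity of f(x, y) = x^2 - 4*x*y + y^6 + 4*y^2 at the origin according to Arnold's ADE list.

A_{5}

The Hessian of f at 0 is [[2, -4], [-4, 8]] with rank 1, so corank 1. A Groebner basis of the Jacobian ideal J(f) in C{x,y} is {y^5, x - 2*y}; counting standard monomials gives mu = 5. Corank 1: A-series; mu = 5 gives A_5.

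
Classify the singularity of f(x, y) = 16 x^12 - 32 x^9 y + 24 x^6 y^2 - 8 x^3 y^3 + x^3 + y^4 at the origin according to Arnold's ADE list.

E6

The Hessian of f at 0 is [[0, 0], [0, 0]] with rank 0, so corank 2. A Groebner basis of the Jacobian ideal J(f) in C{x,y} is {y^3, x^2}; counting standard monomials gives mu = 6. Corank 2; j^3 = x^3 is a perfect cube, so E-series; the 4-jet and mu = 6 give E_6.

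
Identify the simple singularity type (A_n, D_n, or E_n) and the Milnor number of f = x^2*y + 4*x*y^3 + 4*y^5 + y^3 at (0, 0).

The Hessian of f at 0 is [[0, 0], [0, 0]] with rank 0, so corank 2. A Groebner basis of the Jacobian ideal J(f) in C{x,y} is {y^3, x^2 + 3*y^2, x*y}; counting standard monomials gives mu = 4. Corank 2; j^3 = y*(x^2 + y^2) splits into three distinct lines over C (the quadratic factor has nonzero discriminant), so D_4.

Type D_4, Milnor number mu = 4.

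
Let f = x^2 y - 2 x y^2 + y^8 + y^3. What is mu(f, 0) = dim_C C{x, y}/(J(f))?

9

The Hessian of f at 0 has rank 0. Corank 2; j^3 = y*(x - y)^2 has shape L^2 M (L != M), so D-series; mu = 9 gives D_9.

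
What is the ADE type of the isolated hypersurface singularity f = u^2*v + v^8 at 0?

The Hessian of f at 0 has rank 0. Corank 2; j^3 = u^2*v has shape L^2 M (L != M), so D-series; mu = 9 gives D_9.

D_9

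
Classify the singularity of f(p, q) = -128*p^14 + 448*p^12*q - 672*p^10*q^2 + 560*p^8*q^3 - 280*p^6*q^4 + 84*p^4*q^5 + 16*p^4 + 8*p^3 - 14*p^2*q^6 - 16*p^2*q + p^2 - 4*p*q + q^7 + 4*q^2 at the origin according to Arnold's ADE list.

A6

The Hessian of f at 0 has rank 1. Corank 1: A-series; mu = 6 gives A_6.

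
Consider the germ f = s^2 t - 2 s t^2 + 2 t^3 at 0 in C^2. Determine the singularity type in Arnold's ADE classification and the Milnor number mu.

Type D_{4}, Milnor number mu = 4.

The Hessian of f at 0 has rank 0. Corank 2; j^3 = t*(s^2 - 2*s*t + 2*t^2) splits into three distinct lines over C (the quadratic factor has nonzero discriminant), so D_4.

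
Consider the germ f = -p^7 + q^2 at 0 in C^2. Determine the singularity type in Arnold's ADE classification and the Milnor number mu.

Type A6, Milnor number mu = 6.

The Hessian of f at 0 is [[0, 0], [0, 2]] with rank 1, so corank 1. A Groebner basis of the Jacobian ideal J(f) in C{p,q} is {p^6, q}; counting standard monomials gives mu = 6. Corank 1: A-series; mu = 6 gives A_6.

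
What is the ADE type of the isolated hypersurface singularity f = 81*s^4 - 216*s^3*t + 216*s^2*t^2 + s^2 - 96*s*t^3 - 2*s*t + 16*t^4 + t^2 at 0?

The Hessian of f at 0 has rank 1. Corank 1: A-series; mu = 3 gives A_3.

A_3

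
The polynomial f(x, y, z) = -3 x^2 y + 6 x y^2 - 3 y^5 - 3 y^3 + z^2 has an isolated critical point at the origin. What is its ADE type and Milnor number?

The Hessian of f at 0 has rank 1. Corank 2; j^3 = -3*y*(x - y)^2 has shape L^2 M (L != M), so D-series; mu = 6 gives D_6.

Type D6, Milnor number mu = 6.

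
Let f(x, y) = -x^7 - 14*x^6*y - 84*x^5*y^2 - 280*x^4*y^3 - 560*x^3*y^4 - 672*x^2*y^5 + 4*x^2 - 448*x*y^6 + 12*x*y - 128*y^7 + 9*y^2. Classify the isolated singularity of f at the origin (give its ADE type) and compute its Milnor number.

Type A6, Milnor number mu = 6.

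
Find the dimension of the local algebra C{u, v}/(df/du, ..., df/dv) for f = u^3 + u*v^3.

The Hessian of f at 0 has rank 0. Corank 2; j^3 = u^3 is a perfect cube, so E-series; the 4-jet and mu = 7 give E_7.

7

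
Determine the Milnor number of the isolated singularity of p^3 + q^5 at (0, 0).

The Hessian of f at 0 has rank 0. Corank 2; j^3 = p^3 is a perfect cube, so E-series; the 5-jet and mu = 8 give E_8.

8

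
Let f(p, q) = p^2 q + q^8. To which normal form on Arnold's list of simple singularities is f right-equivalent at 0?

D9

The Hessian of f at 0 is [[0, 0], [0, 0]] with rank 0, so corank 2. A Groebner basis of the Jacobian ideal J(f) in C{p,q} is {p^2/8 + q^7, p^3, p*q}; counting standard monomials gives mu = 9. Corank 2; j^3 = p^2*q has shape L^2 M (L != M), so D-series; mu = 9 gives D_9.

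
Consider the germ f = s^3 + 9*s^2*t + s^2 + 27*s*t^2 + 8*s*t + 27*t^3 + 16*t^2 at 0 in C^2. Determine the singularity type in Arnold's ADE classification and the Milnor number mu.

Type A2, Milnor number mu = 2.

The Hessian of f at 0 is [[2, 8], [8, 32]] with rank 1, so corank 1. A Groebner basis of the Jacobian ideal J(f) in C{s,t} is {t^2, s + 4*t}; counting standard monomials gives mu = 2. Corank 1: A-series; mu = 2 gives A_2.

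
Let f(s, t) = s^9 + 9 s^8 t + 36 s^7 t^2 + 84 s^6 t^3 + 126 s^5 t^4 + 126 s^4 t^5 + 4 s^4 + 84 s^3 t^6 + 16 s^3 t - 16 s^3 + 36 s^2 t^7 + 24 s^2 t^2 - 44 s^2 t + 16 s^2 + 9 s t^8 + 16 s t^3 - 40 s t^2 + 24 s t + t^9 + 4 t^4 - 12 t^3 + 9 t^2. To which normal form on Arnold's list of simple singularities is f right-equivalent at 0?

The Hessian of f at 0 has rank 1. Corank 1: A-series; mu = 8 gives A_8.

A8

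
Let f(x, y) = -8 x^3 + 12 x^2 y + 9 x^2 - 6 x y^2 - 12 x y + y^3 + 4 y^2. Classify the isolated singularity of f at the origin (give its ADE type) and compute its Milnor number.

Type A_{2}, Milnor number mu = 2.

The Hessian of f at 0 is [[18, -12], [-12, 8]] with rank 1, so corank 1. A Groebner basis of the Jacobian ideal J(f) in C{x,y} is {y^2, x - 2*y/3}; counting standard monomials gives mu = 2. Corank 1: A-series; mu = 2 gives A_2.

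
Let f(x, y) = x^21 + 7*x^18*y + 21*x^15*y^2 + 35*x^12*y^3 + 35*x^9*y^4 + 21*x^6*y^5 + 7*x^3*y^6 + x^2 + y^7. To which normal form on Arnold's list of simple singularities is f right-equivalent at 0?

A_6

The Hessian of f at 0 is [[2, 0], [0, 0]] with rank 1, so corank 1. A Groebner basis of the Jacobian ideal J(f) in C{x,y} is {y^6, x}; counting standard monomials gives mu = 6. Corank 1: A-series; mu = 6 gives A_6.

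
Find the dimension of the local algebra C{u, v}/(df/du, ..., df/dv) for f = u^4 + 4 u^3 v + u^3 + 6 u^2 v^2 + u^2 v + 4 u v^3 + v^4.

The Hessian of f at 0 has rank 0. Corank 2; j^3 = u^2*(u + v) has shape L^2 M (L != M), so D-series; mu = 5 gives D_5.

5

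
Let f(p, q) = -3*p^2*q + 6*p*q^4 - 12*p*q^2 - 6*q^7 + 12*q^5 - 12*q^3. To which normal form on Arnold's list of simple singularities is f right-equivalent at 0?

The Hessian of f at 0 has rank 0. Corank 2; j^3 = -3*q*(p + 2*q)^2 has shape L^2 M (L != M), so D-series; mu = 8 gives D_8.

D_{8}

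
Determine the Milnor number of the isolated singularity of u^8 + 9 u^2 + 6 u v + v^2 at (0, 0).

7

The Hessian of f at 0 has rank 1. Corank 1: A-series; mu = 7 gives A_7.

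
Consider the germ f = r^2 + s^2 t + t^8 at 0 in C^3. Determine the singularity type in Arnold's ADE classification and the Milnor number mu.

Type D9, Milnor number mu = 9.

The Hessian of f at 0 has rank 1. Corank 2; j^3 = s^2*t has shape L^2 M (L != M), so D-series; mu = 9 gives D_9.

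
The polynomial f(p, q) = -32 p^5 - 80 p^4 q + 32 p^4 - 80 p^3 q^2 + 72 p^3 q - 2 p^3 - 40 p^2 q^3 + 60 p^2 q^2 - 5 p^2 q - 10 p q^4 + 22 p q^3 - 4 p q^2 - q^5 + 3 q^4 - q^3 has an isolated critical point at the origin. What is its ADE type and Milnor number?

The Hessian of f at 0 has rank 0. Corank 2; j^3 = -(p + q)^2*(2*p + q) has shape L^2 M (L != M), so D-series; mu = 5 gives D_5.

Type D_{5}, Milnor number mu = 5.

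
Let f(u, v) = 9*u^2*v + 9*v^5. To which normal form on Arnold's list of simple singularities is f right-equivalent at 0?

D_{6}

The Hessian of f at 0 is [[0, 0], [0, 0]] with rank 0, so corank 2. A Groebner basis of the Jacobian ideal J(f) in C{u,v} is {u^2/5 + v^4, u^3, u*v}; counting standard monomials gives mu = 6. Corank 2; j^3 = 9*u^2*v has shape L^2 M (L != M), so D-series; mu = 6 gives D_6.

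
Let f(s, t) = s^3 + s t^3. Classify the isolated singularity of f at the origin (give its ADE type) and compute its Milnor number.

Type E7, Milnor number mu = 7.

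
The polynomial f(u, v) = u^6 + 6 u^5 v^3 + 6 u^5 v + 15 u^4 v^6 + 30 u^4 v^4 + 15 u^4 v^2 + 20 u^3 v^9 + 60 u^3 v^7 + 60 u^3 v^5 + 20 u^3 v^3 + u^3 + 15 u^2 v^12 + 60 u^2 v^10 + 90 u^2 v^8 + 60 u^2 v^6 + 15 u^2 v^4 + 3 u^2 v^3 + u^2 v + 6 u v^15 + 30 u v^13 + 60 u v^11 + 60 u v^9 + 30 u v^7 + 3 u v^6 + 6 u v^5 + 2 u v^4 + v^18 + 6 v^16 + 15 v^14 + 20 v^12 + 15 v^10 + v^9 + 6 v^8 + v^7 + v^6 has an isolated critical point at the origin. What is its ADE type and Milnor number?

The Hessian of f at 0 has rank 0. Corank 2; j^3 = u^2*(u + v) has shape L^2 M (L != M), so D-series; mu = 7 gives D_7.

Type D7, Milnor number mu = 7.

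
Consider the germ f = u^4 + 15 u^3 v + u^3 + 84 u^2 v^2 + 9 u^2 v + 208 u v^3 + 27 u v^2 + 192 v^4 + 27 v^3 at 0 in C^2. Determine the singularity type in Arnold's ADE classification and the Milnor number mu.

The Hessian of f at 0 is [[0, 0], [0, 0]] with rank 0, so corank 2. A Groebner basis of the Jacobian ideal J(f) in C{u,v} is {3*u^2 + 18*u*v + v^4 + v^3 + 27*v^2, u^3 + 63*u^2 + 378*u*v + 48*v^3 + 567*v^2, u^2*v - 13*u^2 - 78*u*v - 40*v^3/3 - 117*v^2, 2*u^2 + u*v^2 + 12*u*v + 11*v^3/3 + 18*v^2}; counting standard monomials gives mu = 7. Corank 2; j^3 = (u + 3*v)^3 is a perfect cube, so E-series; the 4-jet and mu = 7 give E_7.

Type E7, Milnor number mu = 7.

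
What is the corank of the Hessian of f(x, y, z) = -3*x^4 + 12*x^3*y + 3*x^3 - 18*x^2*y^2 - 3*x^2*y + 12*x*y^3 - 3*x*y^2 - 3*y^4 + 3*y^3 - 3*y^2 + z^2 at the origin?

Hessian at 0 has rank 2.

1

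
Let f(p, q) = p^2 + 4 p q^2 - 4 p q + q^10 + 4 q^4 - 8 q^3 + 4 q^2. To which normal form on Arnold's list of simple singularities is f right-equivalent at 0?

A_{9}

The Hessian of f at 0 has rank 1. Corank 1: A-series; mu = 9 gives A_9.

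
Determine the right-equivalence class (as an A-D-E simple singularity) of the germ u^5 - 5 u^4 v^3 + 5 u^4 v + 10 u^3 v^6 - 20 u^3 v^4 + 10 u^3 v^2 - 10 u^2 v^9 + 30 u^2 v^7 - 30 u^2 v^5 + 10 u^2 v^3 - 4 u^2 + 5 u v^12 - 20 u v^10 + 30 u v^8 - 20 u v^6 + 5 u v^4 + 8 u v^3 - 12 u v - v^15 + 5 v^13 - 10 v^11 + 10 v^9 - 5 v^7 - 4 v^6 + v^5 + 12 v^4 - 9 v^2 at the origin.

A4

The Hessian of f at 0 is [[-8, -12], [-12, -18]] with rank 1, so corank 1. A Groebner basis of the Jacobian ideal J(f) in C{u,v} is {-u + v^3 - 3*v/2, u^2 - 9*v^2/4, u*v + 3*v^2/2}; counting standard monomials gives mu = 4. Corank 1: A-series; mu = 4 gives A_4.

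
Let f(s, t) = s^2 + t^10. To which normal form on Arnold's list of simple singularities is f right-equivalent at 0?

A_9

The Hessian of f at 0 has rank 1. Corank 1: A-series; mu = 9 gives A_9.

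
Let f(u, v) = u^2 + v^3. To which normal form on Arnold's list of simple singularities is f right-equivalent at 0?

A_2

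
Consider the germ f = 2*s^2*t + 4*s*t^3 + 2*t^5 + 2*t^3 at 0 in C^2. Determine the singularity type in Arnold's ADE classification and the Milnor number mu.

Type D_4, Milnor number mu = 4.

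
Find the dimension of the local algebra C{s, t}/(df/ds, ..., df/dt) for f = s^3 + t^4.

The Hessian of f at 0 has rank 0. Corank 2; j^3 = s^3 is a perfect cube, so E-series; the 4-jet and mu = 6 give E_6.

6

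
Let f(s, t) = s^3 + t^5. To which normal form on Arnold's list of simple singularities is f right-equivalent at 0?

The Hessian of f at 0 is [[0, 0], [0, 0]] with rank 0, so corank 2. A Groebner basis of the Jacobian ideal J(f) in C{s,t} is {t^4, s^2}; counting standard monomials gives mu = 8. Corank 2; j^3 = s^3 is a perfect cube, so E-series; the 5-jet and mu = 8 give E_8.

E_{8}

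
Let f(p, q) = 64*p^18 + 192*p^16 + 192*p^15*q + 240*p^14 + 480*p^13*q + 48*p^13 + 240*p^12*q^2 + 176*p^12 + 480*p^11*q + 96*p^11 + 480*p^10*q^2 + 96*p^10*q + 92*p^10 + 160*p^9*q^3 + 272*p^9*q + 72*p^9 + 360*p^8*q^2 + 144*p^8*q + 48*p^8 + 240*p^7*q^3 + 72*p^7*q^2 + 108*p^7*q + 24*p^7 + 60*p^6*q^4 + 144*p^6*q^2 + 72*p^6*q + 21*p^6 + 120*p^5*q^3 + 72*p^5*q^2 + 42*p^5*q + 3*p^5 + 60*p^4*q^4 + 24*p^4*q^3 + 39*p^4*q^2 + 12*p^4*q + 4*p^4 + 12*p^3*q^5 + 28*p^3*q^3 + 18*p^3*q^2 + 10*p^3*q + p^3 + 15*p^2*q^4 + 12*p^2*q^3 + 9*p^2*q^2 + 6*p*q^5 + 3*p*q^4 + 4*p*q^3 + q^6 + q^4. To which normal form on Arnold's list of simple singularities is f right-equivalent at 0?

E6

The Hessian of f at 0 has rank 0. Corank 2; j^3 = p^3 is a perfect cube, so E-series; the 4-jet and mu = 6 give E_6.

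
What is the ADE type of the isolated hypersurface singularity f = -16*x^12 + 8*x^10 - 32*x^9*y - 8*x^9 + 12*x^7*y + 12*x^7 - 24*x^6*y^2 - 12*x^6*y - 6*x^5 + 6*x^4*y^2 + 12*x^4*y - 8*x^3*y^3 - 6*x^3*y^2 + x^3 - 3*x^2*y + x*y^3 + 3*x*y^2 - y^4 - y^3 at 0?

The Hessian of f at 0 has rank 0. Corank 2; j^3 = (x - y)^3 is a perfect cube, so E-series; the 4-jet and mu = 7 give E_7.

E_{7}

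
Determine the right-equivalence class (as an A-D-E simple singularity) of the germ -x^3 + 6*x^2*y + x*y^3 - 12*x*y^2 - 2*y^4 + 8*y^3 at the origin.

E_7

The Hessian of f at 0 is [[0, 0], [0, 0]] with rank 0, so corank 2. A Groebner basis of the Jacobian ideal J(f) in C{x,y} is {x^3 - 6*x^2*y + 48*x^2 - 192*x*y + 192*y^2, -6*x^2 + x*y^2 + 24*x*y - 24*y^2, -3*x^2 + 12*x*y + y^3 - 12*y^2}; counting standard monomials gives mu = 7. Corank 2; j^3 = -(x - 2*y)^3 is a perfect cube, so E-series; the 4-jet and mu = 7 give E_7.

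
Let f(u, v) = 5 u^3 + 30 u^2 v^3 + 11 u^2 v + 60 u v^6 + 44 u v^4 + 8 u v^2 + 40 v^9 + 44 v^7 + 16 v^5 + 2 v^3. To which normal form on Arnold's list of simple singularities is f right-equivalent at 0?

D_{4}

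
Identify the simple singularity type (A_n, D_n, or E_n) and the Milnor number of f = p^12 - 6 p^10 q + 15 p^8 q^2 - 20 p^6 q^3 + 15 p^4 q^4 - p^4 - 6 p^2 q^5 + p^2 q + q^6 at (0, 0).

Type D_7, Milnor number mu = 7.

The Hessian of f at 0 is [[0, 0], [0, 0]] with rank 0, so corank 2. A Groebner basis of the Jacobian ideal J(f) in C{p,q} is {p^2/6 + q^5, p^3, p*q}; counting standard monomials gives mu = 7. Corank 2; j^3 = p^2*q has shape L^2 M (L != M), so D-series; mu = 7 gives D_7.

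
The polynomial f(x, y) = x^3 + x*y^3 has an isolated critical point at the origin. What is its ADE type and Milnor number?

Type E7, Milnor number mu = 7.

The Hessian of f at 0 has rank 0. Corank 2; j^3 = x^3 is a perfect cube, so E-series; the 4-jet and mu = 7 give E_7.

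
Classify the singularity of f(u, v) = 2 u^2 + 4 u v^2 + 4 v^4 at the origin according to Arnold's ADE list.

A_{3}

The Hessian of f at 0 has rank 1. Corank 1: A-series; mu = 3 gives A_3.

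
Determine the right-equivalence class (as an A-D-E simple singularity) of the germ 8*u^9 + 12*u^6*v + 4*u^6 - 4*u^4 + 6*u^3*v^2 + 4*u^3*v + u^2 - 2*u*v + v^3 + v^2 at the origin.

A_2

The Hessian of f at 0 is [[2, -2], [-2, 2]] with rank 1, so corank 1. A Groebner basis of the Jacobian ideal J(f) in C{u,v} is {v^2, u - v}; counting standard monomials gives mu = 2. Corank 1: A-series; mu = 2 gives A_2.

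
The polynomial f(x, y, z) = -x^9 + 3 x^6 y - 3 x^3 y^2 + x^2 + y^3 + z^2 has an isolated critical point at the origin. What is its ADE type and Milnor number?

Type A_{2}, Milnor number mu = 2.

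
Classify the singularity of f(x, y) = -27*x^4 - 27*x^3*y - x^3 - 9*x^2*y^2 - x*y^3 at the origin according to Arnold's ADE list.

E_7

The Hessian of f at 0 has rank 0. Corank 2; j^3 = -x^3 is a perfect cube, so E-series; the 4-jet and mu = 7 give E_7.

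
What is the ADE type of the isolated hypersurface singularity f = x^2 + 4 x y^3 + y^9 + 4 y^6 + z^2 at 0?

A_{8}

The Hessian of f at 0 has rank 2. Corank 1: A-series; mu = 8 gives A_8.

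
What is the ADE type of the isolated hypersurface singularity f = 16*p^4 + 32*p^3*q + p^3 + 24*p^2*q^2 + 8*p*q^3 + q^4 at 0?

E6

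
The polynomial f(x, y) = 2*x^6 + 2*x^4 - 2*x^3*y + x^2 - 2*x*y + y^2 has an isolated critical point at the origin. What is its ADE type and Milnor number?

The Hessian of f at 0 is [[2, -2], [-2, 2]] with rank 1, so corank 1. A Groebner basis of the Jacobian ideal J(f) in C{x,y} is {x*y^2 + x - y, x + y^3 - y, x^2 - 2*x*y + y^2}; counting standard monomials gives mu = 5. Corank 1: A-series; mu = 5 gives A_5.

Type A_{5}, Milnor number mu = 5.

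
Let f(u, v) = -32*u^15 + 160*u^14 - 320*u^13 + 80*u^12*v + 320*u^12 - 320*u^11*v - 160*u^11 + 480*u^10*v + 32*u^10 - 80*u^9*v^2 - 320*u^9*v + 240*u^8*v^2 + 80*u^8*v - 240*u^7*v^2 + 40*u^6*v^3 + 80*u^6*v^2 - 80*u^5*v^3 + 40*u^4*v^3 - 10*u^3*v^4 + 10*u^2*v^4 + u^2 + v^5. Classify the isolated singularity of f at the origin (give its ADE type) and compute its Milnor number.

Type A4, Milnor number mu = 4.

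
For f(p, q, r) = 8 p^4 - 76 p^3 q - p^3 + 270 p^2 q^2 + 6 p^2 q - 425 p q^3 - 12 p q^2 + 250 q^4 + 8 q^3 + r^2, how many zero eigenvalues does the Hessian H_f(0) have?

2

Hessian at 0 has rank 1.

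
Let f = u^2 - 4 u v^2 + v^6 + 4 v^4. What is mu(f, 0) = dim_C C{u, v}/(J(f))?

5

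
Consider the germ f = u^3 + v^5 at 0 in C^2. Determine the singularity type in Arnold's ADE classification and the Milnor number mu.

Type E8, Milnor number mu = 8.

The Hessian of f at 0 is [[0, 0], [0, 0]] with rank 0, so corank 2. A Groebner basis of the Jacobian ideal J(f) in C{u,v} is {v^4, u^2}; counting standard monomials gives mu = 8. Corank 2; j^3 = u^3 is a perfect cube, so E-series; the 5-jet and mu = 8 give E_8.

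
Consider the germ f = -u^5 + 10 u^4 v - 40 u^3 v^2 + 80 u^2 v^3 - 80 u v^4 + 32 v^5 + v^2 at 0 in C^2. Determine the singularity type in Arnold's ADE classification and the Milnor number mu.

The Hessian of f at 0 has rank 1. Corank 1: A-series; mu = 4 gives A_4.

Type A_4, Milnor number mu = 4.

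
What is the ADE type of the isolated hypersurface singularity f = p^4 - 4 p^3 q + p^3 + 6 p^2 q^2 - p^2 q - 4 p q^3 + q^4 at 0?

The Hessian of f at 0 has rank 0. Corank 2; j^3 = p^2*(p - q) has shape L^2 M (L != M), so D-series; mu = 5 gives D_5.

D5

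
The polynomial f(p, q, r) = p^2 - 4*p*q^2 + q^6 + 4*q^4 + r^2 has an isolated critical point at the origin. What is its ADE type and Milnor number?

Type A_5, Milnor number mu = 5.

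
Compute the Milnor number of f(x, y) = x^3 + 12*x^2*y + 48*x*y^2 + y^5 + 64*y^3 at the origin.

8

The Hessian of f at 0 is [[0, 0], [0, 0]] with rank 0, so corank 2. A Groebner basis of the Jacobian ideal J(f) in C{x,y} is {y^4, x^2 + 8*x*y + 16*y^2}; counting standard monomials gives mu = 8. Corank 2; j^3 = (x + 4*y)^3 is a perfect cube, so E-series; the 5-jet and mu = 8 give E_8.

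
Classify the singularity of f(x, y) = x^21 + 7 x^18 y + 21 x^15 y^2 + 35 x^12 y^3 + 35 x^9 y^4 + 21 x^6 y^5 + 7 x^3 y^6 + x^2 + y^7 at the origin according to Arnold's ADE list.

A_{6}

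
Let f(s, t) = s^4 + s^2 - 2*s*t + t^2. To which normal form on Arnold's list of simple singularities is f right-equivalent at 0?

A_3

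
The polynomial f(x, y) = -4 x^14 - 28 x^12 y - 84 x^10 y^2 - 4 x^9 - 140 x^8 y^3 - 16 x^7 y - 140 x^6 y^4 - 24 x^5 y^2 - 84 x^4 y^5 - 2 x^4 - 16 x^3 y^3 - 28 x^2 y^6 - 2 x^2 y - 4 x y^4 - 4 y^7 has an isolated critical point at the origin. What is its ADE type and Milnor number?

Type D_8, Milnor number mu = 8.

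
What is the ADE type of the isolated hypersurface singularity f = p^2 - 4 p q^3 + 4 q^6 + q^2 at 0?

A_{1}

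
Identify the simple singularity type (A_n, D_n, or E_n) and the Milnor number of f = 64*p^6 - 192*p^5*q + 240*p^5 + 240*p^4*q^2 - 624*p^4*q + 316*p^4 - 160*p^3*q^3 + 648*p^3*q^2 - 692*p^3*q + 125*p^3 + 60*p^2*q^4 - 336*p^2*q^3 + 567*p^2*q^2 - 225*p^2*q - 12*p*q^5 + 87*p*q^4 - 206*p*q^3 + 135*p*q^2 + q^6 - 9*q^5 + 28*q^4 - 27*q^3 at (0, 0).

Type E_{6}, Milnor number mu = 6.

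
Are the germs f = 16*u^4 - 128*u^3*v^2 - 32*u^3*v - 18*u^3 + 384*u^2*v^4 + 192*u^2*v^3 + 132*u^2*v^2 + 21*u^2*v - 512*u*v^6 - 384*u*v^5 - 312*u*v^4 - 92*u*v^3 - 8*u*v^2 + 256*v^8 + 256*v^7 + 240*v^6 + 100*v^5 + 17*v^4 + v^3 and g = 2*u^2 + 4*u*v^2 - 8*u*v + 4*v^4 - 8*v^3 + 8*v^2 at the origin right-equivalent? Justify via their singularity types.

The Hessian of f at 0 has rank 0. Corank 2; j^3 = -(2*u - v)*(3*u - v)^2 has shape L^2 M (L != M), so D-series; mu = 5 gives D_5. The Hessian of g at 0 has rank 1. Corank 1: A-series; mu = 3 gives A_3. f is D_5 but g is A_3, hence not right-equivalent.

No.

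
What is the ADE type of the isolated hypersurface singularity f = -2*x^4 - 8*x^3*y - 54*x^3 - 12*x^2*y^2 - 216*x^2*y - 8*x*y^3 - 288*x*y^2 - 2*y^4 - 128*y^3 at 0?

E_{6}

The Hessian of f at 0 has rank 0. Corank 2; j^3 = -2*(3*x + 4*y)^3 is a perfect cube, so E-series; the 4-jet and mu = 6 give E_6.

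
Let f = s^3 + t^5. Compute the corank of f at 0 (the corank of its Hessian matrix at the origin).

2

Hessian at 0 has rank 0.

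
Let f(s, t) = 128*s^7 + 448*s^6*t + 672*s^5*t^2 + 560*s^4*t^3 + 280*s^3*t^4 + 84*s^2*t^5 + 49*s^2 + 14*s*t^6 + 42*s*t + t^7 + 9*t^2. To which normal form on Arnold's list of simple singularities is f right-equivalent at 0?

A_{6}

The Hessian of f at 0 is [[98, 42], [42, 18]] with rank 1, so corank 1. A Groebner basis of the Jacobian ideal J(f) in C{s,t} is {t^6, s + 3*t/7}; counting standard monomials gives mu = 6. Corank 1: A-series; mu = 6 gives A_6.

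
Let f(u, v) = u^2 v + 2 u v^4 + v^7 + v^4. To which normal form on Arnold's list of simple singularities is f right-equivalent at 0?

D5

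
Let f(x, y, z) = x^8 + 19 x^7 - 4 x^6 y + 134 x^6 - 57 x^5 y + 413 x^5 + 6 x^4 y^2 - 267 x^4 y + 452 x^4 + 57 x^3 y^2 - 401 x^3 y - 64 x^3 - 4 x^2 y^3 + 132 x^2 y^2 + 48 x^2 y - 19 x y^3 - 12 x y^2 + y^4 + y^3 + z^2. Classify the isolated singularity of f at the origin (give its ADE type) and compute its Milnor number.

Type E7, Milnor number mu = 7.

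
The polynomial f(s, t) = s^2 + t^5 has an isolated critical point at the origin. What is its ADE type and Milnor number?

Type A_4, Milnor number mu = 4.

The Hessian of f at 0 has rank 1. Corank 1: A-series; mu = 4 gives A_4.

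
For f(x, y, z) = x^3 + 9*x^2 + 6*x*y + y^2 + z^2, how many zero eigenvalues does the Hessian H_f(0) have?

1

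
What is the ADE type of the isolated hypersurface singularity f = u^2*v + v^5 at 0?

The Hessian of f at 0 has rank 0. Corank 2; j^3 = u^2*v has shape L^2 M (L != M), so D-series; mu = 6 gives D_6.

D_{6}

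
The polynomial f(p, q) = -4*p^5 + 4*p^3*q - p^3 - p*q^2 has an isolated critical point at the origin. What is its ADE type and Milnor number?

Type D_4, Milnor number mu = 4.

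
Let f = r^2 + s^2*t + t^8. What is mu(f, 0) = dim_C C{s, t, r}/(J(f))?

9

The Hessian of f at 0 has rank 1. Corank 2; j^3 = s^2*t has shape L^2 M (L != M), so D-series; mu = 9 gives D_9.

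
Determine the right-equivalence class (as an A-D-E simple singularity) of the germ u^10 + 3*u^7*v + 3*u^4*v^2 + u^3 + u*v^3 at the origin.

The Hessian of f at 0 has rank 0. Corank 2; j^3 = u^3 is a perfect cube, so E-series; the 4-jet and mu = 7 give E_7.

E7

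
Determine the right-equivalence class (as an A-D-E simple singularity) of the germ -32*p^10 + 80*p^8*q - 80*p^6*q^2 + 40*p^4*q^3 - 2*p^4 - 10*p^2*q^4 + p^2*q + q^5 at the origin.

D_6

The Hessian of f at 0 is [[0, 0], [0, 0]] with rank 0, so corank 2. A Groebner basis of the Jacobian ideal J(f) in C{p,q} is {p^2/5 + q^4, p^3, p*q}; counting standard monomials gives mu = 6. Corank 2; j^3 = p^2*q has shape L^2 M (L != M), so D-series; mu = 6 gives D_6.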